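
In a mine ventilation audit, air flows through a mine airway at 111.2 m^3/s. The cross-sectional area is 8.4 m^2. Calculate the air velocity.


Velocity = flow rate / cross-sectional area
= 111.2 / 8.4
= 13.2381 m/s

13.2381 m/s


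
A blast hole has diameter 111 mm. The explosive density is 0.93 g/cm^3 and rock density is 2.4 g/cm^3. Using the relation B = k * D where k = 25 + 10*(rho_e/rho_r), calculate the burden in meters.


3.2051 m

First, compute k:
rho_e / rho_r = 0.93 / 2.4 = 0.3875
k = 25 + 10 * 0.3875 = 28.875
Then, compute burden:
B = k * D / 1000 = 28.875 * 111 / 1000
= 3205.125 / 1000
= 3.2051 m


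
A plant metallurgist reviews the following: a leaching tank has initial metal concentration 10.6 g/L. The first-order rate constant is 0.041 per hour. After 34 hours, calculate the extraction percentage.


Compute the exponent:
-k * t = -0.041 * 34 = -1.394
Remaining concentration:
C = 10.6 * exp(-1.394)
= 10.6 * 0.2480809934
= 2.62965853 g/L
Extracted = 10.6 - 2.62965853 = 7.97034147 g/L
Extraction % = 7.97034147 / 10.6 * 100
= 75.1919%

75.1919%


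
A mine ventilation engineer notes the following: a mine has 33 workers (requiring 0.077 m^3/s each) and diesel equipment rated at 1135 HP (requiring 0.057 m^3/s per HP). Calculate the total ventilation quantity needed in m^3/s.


67.236 m^3/s

Airflow for workers:
Q_people = 33 * 0.077 = 2.541 m^3/s
Airflow for diesel equipment:
Q_diesel = 1135 * 0.057 = 64.695 m^3/s
Total ventilation:
Q_total = 2.541 + 64.695
= 67.236 m^3/s


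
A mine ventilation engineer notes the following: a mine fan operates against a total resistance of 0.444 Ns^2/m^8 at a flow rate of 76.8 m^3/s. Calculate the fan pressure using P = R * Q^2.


Compute Q^2:
Q^2 = 76.8^2 = 5898.24
Compute pressure:
P = R * Q^2 = 0.444 * 5898.24
= 2618.8186 Pa

2618.8186 Pa


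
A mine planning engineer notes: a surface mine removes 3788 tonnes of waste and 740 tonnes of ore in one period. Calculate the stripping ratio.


Stripping ratio = waste tonnage / ore tonnage
= 3788 / 740
= 5.1189

5.1189


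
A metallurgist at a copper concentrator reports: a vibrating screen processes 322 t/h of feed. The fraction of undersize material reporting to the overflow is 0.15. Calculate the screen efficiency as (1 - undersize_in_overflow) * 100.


Screen efficiency = (1 - fraction of undersize in overflow) * 100
= (1 - 0.15) * 100
= 0.85 * 100
= 85.0%

85.0%


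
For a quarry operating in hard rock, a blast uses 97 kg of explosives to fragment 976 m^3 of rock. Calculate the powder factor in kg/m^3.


Powder factor = explosive mass / rock volume
= 97 / 976
= 0.0994 kg/m^3

0.0994 kg/m^3


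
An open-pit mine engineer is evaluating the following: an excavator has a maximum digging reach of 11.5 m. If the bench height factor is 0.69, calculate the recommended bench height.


7.935 m

Bench height = reach * factor
= 11.5 * 0.69
= 7.935 m


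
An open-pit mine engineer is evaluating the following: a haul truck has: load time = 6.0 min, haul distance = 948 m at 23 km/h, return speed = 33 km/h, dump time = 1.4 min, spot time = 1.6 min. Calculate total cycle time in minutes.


Convert haul speed to m/min: 23 * 1000/60 = 383.3333333 m/min
Haul time = 948 / 383.3333333 = 2.473043478 min
Convert return speed to m/min: 33 * 1000/60 = 550 m/min
Return time = 948 / 550 = 1.723636364 min
Total cycle time:
= 6.0 + 2.473043478 + 1.4 + 1.723636364 + 1.6
= 13.1967 min

13.1967 min


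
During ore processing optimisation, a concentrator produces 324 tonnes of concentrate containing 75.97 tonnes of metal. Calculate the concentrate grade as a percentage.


Grade = (metal in concentrate / concentrate mass) * 100
= (75.97 / 324) * 100
= 0.2344753086 * 100
= 23.4475%

23.4475%


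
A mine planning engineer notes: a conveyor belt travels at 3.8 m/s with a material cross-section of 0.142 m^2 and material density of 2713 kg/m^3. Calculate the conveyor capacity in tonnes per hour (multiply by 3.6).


5270.1653 t/h

Volumetric flow = speed * area
= 3.8 * 0.142 = 0.5396 m^3/s
Mass flow = volumetric * density
= 0.5396 * 2713 = 1463.9348 kg/s
Convert to t/h: multiply by 3.6
Capacity = 1463.9348 * 3.6
= 5270.1653 t/h


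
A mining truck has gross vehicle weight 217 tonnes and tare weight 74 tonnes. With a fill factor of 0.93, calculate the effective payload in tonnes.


132.99 tonnes

Maximum payload = gross - tare
= 217 - 74 = 143 tonnes
Effective payload = max payload * fill factor
= 143 * 0.93
= 132.99 tonnes


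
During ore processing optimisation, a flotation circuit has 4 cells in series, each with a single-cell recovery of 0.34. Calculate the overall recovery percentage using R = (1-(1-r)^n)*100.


Complement of single-cell recovery:
1 - r = 1 - 0.34 = 0.66
Raise to power n:
(1 - r)^4 = 0.66^4 = 0.18974736
Overall recovery:
R = (1 - 0.18974736) * 100
= 81.0253%

81.0253%


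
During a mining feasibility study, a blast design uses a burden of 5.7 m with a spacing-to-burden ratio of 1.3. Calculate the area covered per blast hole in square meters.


42.237 m^2

First, find the spacing:
Spacing = burden * ratio = 5.7 * 1.3
= 7.41 m
Then, calculate the area:
Area = burden * spacing = 5.7 * 7.41
= 42.237 m^2


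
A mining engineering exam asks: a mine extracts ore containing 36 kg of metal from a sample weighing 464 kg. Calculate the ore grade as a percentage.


Ore grade = (metal mass / ore mass) * 100
= (36 / 464) * 100
= 0.0775862069 * 100
= 7.7586%

7.7586%


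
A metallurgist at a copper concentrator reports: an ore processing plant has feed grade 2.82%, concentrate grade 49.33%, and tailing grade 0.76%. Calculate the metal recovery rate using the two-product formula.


74.1927%

Using the two-product formula:
R = 100 * c * (f - t) / (f * (c - t))
Numerator = 100 * 49.33 * (2.82 - 0.76)
= 100 * 49.33 * 2.06
= 10161.98
Denominator = 2.82 * (49.33 - 0.76)
= 2.82 * 48.57
= 136.9674
R = 10161.98 / 136.9674
= 74.1927%


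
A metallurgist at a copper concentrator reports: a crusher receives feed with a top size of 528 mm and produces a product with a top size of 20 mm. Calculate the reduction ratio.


Reduction ratio = feed size / product size
= 528 / 20
= 26.4

26.4


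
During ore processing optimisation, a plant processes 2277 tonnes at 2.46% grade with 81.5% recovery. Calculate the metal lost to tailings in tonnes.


10.3626 tonnes

Total metal in feed:
= 2277 * 2.46 / 100 = 56.0142 tonnes
Metal recovered:
= 56.0142 * 81.5 / 100 = 45.651573 tonnes
Metal lost to tailings:
= 56.0142 - 45.651573
= 10.3626 tonnes


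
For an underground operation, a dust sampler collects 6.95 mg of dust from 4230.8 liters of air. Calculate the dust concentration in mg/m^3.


Convert liters to m^3: 1 m^3 = 1000 L
Concentration = mass / volume * 1000
= 6.95 / 4230.8 * 1000
= 0.001642715326 * 1000
= 1.6427 mg/m^3

1.6427 mg/m^3


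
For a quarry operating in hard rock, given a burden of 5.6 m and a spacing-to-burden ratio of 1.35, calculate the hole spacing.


Spacing = burden * ratio
= 5.6 * 1.35
= 7.56 m

7.56 m


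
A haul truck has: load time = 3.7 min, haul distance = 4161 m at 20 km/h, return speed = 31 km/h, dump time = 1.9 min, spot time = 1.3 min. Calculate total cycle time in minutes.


Convert haul speed to m/min: 20 * 1000/60 = 333.3333333 m/min
Haul time = 4161 / 333.3333333 = 12.483 min
Convert return speed to m/min: 31 * 1000/60 = 516.6666667 m/min
Return time = 4161 / 516.6666667 = 8.053548387 min
Total cycle time:
= 3.7 + 12.483 + 1.9 + 8.053548387 + 1.3
= 27.4365 min

27.4365 min


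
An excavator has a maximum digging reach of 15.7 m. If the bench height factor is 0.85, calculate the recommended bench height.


Bench height = reach * factor
= 15.7 * 0.85
= 13.345 m

13.345 m


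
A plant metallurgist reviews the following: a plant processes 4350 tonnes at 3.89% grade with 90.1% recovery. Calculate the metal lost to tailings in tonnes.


Total metal in feed:
= 4350 * 3.89 / 100 = 169.215 tonnes
Metal recovered:
= 169.215 * 90.1 / 100 = 152.462715 tonnes
Metal lost to tailings:
= 169.215 - 152.462715
= 16.7523 tonnes

16.7523 tonnes


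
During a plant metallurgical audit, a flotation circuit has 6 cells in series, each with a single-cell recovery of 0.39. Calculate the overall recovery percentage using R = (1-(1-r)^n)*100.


Complement of single-cell recovery:
1 - r = 1 - 0.39 = 0.61
Raise to power n:
(1 - r)^6 = 0.61^6 = 0.05152037436
Overall recovery:
R = (1 - 0.05152037436) * 100
= 94.848%

94.848%


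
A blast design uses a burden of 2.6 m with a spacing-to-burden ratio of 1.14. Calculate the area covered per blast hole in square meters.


7.7064 m^2

First, find the spacing:
Spacing = burden * ratio = 2.6 * 1.14
= 2.964 m
Then, calculate the area:
Area = burden * spacing = 2.6 * 2.964
= 7.7064 m^2


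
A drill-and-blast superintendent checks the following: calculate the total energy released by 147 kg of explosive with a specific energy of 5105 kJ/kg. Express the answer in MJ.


750.435 MJ

Energy = mass * specific_energy / 1000
= 147 * 5105 / 1000
= 750435 / 1000
= 750.435 MJ


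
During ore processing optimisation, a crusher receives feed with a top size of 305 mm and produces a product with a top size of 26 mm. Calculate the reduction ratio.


Reduction ratio = feed size / product size
= 305 / 26
= 11.7308

11.7308


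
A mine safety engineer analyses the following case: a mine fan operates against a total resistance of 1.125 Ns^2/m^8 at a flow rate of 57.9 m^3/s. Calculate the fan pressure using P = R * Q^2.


Compute Q^2:
Q^2 = 57.9^2 = 3352.41
Compute pressure:
P = R * Q^2 = 1.125 * 3352.41
= 3771.4613 Pa

3771.4613 Pa


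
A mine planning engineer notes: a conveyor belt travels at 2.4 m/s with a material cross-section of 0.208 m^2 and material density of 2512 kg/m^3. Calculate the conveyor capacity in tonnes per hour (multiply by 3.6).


Volumetric flow = speed * area
= 2.4 * 0.208 = 0.4992 m^3/s
Mass flow = volumetric * density
= 0.4992 * 2512 = 1253.9904 kg/s
Convert to t/h: multiply by 3.6
Capacity = 1253.9904 * 3.6
= 4514.3654 t/h

4514.3654 t/h


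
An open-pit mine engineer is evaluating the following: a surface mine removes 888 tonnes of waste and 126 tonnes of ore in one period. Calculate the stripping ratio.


Stripping ratio = waste tonnage / ore tonnage
= 888 / 126
= 7.0476

7.0476


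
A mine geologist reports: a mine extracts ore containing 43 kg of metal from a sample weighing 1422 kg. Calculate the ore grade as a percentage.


Ore grade = (metal mass / ore mass) * 100
= (43 / 1422) * 100
= 0.03023909986 * 100
= 3.0239%

3.0239%


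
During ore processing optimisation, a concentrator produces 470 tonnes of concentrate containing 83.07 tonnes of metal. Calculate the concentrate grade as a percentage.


Grade = (metal in concentrate / concentrate mass) * 100
= (83.07 / 470) * 100
= 0.1767446809 * 100
= 17.6745%

17.6745%


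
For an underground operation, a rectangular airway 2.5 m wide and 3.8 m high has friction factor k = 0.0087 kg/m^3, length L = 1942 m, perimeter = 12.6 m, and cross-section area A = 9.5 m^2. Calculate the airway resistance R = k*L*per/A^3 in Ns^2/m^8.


0.2483 Ns^2/m^8

Compute the numerator:
k * L * per = 0.0087 * 1942 * 12.6
= 212.88204
Compute the denominator:
A^3 = 9.5^3 = 857.375
Resistance:
R = 212.88204 / 857.375
= 0.2483 Ns^2/m^8


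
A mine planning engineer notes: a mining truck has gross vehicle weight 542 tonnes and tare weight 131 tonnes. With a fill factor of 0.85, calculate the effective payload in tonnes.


349.35 tonnes

Maximum payload = gross - tare
= 542 - 131 = 411 tonnes
Effective payload = max payload * fill factor
= 411 * 0.85
= 349.35 tonnes


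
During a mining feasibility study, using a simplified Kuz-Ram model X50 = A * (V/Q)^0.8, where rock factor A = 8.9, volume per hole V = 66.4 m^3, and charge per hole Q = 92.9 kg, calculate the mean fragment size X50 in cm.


6.8032 cm

Compute V/Q:
V/Q = 66.4 / 92.9 = 0.7147470398
Raise to the power 0.8:
(V/Q)^0.8 = 0.7147470398^0.8 = 0.7644021366
Multiply by A:
X50 = 8.9 * 0.7644021366
= 6.8032 cm


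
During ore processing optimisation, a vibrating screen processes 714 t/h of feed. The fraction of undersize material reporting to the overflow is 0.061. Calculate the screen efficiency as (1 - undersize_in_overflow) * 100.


Screen efficiency = (1 - fraction of undersize in overflow) * 100
= (1 - 0.061) * 100
= 0.939 * 100
= 93.9%

93.9%


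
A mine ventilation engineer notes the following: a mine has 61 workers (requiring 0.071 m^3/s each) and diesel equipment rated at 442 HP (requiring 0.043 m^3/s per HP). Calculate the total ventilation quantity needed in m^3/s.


Airflow for workers:
Q_people = 61 * 0.071 = 4.331 m^3/s
Airflow for diesel equipment:
Q_diesel = 442 * 0.043 = 19.006 m^3/s
Total ventilation:
Q_total = 4.331 + 19.006
= 23.337 m^3/s

23.337 m^3/s


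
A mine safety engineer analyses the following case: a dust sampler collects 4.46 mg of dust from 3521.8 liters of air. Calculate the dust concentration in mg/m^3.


Convert liters to m^3: 1 m^3 = 1000 L
Concentration = mass / volume * 1000
= 4.46 / 3521.8 * 1000
= 0.001266397865 * 1000
= 1.2664 mg/m^3

1.2664 mg/m^3


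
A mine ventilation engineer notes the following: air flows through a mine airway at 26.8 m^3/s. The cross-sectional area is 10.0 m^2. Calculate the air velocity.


Velocity = flow rate / cross-sectional area
= 26.8 / 10.0
= 2.68 m/s

2.68 m/s


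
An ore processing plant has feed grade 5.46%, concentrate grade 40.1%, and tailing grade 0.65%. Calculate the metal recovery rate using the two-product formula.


Using the two-product formula:
R = 100 * c * (f - t) / (f * (c - t))
Numerator = 100 * 40.1 * (5.46 - 0.65)
= 100 * 40.1 * 4.81
= 19288.1
Denominator = 5.46 * (40.1 - 0.65)
= 5.46 * 39.45
= 215.397
R = 19288.1 / 215.397
= 89.5467%

89.5467%


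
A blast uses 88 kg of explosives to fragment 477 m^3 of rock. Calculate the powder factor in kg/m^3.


Powder factor = explosive mass / rock volume
= 88 / 477
= 0.1845 kg/m^3

0.1845 kg/m^3


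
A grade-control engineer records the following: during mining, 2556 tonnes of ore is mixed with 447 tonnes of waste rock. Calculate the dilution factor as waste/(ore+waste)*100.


14.8851%

Total material = ore + waste
= 2556 + 447 = 3003 tonnes
Dilution = waste / total * 100
= 447 / 3003 * 100
= 0.1488511489 * 100
= 14.8851%


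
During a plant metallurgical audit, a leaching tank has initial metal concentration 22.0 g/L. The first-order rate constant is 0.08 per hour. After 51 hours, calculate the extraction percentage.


Compute the exponent:
-k * t = -0.08 * 51 = -4.08
Remaining concentration:
C = 22.0 * exp(-4.08)
= 22.0 * 0.01690746565
= 0.3719642444 g/L
Extracted = 22.0 - 0.3719642444 = 21.62803576 g/L
Extraction % = 21.62803576 / 22.0 * 100
= 98.3093%

98.3093%


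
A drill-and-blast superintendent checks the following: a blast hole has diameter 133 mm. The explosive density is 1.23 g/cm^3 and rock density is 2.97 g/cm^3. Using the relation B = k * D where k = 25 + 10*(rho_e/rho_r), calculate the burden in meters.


First, compute k:
rho_e / rho_r = 1.23 / 2.97 = 0.4141414141
k = 25 + 10 * 0.4141414141 = 29.14141414
Then, compute burden:
B = k * D / 1000 = 29.14141414 * 133 / 1000
= 3875.808081 / 1000
= 3.8758 m

3.8758 m


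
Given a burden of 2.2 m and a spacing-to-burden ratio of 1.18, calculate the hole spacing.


Spacing = burden * ratio
= 2.2 * 1.18
= 2.596 m

2.596 m


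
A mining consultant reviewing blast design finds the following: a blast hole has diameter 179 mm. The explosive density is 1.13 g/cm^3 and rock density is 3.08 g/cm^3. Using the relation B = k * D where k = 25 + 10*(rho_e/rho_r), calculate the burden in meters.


First, compute k:
rho_e / rho_r = 1.13 / 3.08 = 0.3668831169
k = 25 + 10 * 0.3668831169 = 28.66883117
Then, compute burden:
B = k * D / 1000 = 28.66883117 * 179 / 1000
= 5131.720779 / 1000
= 5.1317 m

5.1317 m


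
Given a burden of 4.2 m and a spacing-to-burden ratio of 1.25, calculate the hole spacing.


Spacing = burden * ratio
= 4.2 * 1.25
= 5.25 m

5.25 m


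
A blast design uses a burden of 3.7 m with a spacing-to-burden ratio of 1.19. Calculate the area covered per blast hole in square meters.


First, find the spacing:
Spacing = burden * ratio = 3.7 * 1.19
= 4.403 m
Then, calculate the area:
Area = burden * spacing = 3.7 * 4.403
= 16.2911 m^2

16.2911 m^2


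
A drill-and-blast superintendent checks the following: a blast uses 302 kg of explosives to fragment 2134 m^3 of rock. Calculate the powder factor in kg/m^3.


0.1415 kg/m^3

Powder factor = explosive mass / rock volume
= 302 / 2134
= 0.1415 kg/m^3


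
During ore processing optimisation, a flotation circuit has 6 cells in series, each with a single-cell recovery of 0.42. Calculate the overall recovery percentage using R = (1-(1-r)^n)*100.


Complement of single-cell recovery:
1 - r = 1 - 0.42 = 0.58
Raise to power n:
(1 - r)^6 = 0.58^6 = 0.03806869254
Overall recovery:
R = (1 - 0.03806869254) * 100
= 96.1931%

96.1931%


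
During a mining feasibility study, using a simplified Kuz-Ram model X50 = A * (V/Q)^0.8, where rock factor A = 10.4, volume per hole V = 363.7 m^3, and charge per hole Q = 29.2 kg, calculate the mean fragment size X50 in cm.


78.2207 cm

Compute V/Q:
V/Q = 363.7 / 29.2 = 12.45547945
Raise to the power 0.8:
(V/Q)^0.8 = 12.45547945^0.8 = 7.521221168
Multiply by A:
X50 = 10.4 * 7.521221168
= 78.2207 cm


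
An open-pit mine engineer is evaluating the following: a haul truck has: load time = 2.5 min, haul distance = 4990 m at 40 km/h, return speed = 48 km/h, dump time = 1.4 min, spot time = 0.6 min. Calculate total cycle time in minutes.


18.2225 min

Convert haul speed to m/min: 40 * 1000/60 = 666.6666667 m/min
Haul time = 4990 / 666.6666667 = 7.485 min
Convert return speed to m/min: 48 * 1000/60 = 800 m/min
Return time = 4990 / 800 = 6.2375 min
Total cycle time:
= 2.5 + 7.485 + 1.4 + 6.2375 + 0.6
= 18.2225 min


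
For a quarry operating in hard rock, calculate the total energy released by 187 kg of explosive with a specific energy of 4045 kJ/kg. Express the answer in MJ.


Energy = mass * specific_energy / 1000
= 187 * 4045 / 1000
= 756415 / 1000
= 756.415 MJ

756.415 MJ


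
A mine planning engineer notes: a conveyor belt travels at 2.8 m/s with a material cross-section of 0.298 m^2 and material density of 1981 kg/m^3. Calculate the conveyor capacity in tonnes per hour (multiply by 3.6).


Volumetric flow = speed * area
= 2.8 * 0.298 = 0.8344 m^3/s
Mass flow = volumetric * density
= 0.8344 * 1981 = 1652.9464 kg/s
Convert to t/h: multiply by 3.6
Capacity = 1652.9464 * 3.6
= 5950.607 t/h

5950.607 t/h


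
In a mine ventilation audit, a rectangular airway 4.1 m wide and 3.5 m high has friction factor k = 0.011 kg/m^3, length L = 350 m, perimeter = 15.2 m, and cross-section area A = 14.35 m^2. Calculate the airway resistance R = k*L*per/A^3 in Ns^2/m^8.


Compute the numerator:
k * L * per = 0.011 * 350 * 15.2
= 58.52
Compute the denominator:
A^3 = 14.35^3 = 2954.987875
Resistance:
R = 58.52 / 2954.987875
= 0.0198 Ns^2/m^8

0.0198 Ns^2/m^8


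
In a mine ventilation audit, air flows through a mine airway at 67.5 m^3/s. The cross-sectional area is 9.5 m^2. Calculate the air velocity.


7.1053 m/s

Velocity = flow rate / cross-sectional area
= 67.5 / 9.5
= 7.1053 m/s


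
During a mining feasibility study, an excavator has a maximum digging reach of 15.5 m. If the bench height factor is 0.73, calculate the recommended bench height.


Bench height = reach * factor
= 15.5 * 0.73
= 11.315 m

11.315 m


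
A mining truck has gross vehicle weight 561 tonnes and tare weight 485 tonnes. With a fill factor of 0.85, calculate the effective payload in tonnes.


Maximum payload = gross - tare
= 561 - 485 = 76 tonnes
Effective payload = max payload * fill factor
= 76 * 0.85
= 64.6 tonnes

64.6 tonnes


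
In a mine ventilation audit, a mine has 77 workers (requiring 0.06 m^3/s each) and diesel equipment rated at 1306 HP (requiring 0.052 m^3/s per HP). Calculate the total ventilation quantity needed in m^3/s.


72.532 m^3/s

Airflow for workers:
Q_people = 77 * 0.06 = 4.62 m^3/s
Airflow for diesel equipment:
Q_diesel = 1306 * 0.052 = 67.912 m^3/s
Total ventilation:
Q_total = 4.62 + 67.912
= 72.532 m^3/s


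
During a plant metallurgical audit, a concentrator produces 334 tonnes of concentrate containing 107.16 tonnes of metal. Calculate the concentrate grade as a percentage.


Grade = (metal in concentrate / concentrate mass) * 100
= (107.16 / 334) * 100
= 0.3208383234 * 100
= 32.0838%

32.0838%


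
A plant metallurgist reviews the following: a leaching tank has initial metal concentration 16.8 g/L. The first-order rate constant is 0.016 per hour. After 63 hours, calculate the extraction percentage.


63.5052%

Compute the exponent:
-k * t = -0.016 * 63 = -1.008
Remaining concentration:
C = 16.8 * exp(-1.008)
= 16.8 * 0.3649481465
= 6.13112886 g/L
Extracted = 16.8 - 6.13112886 = 10.66887114 g/L
Extraction % = 10.66887114 / 16.8 * 100
= 63.5052%


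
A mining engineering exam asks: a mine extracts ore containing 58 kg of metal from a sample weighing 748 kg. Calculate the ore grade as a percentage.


7.754%

Ore grade = (metal mass / ore mass) * 100
= (58 / 748) * 100
= 0.07754010695 * 100
= 7.754%


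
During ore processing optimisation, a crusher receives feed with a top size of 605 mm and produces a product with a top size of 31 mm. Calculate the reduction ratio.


19.5161

Reduction ratio = feed size / product size
= 605 / 31
= 19.5161


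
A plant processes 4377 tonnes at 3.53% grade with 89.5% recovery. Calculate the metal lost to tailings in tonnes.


Total metal in feed:
= 4377 * 3.53 / 100 = 154.5081 tonnes
Metal recovered:
= 154.5081 * 89.5 / 100 = 138.2847495 tonnes
Metal lost to tailings:
= 154.5081 - 138.2847495
= 16.2234 tonnes

16.2234 tonnes


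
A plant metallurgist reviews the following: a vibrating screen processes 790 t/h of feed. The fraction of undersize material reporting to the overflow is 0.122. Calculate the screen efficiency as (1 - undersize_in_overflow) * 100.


Screen efficiency = (1 - fraction of undersize in overflow) * 100
= (1 - 0.122) * 100
= 0.878 * 100
= 87.8%

87.8%


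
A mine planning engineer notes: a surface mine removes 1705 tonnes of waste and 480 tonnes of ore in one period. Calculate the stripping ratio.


3.5521

Stripping ratio = waste tonnage / ore tonnage
= 1705 / 480
= 3.5521


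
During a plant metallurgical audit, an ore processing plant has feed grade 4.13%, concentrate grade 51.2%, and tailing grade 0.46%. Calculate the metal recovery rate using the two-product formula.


Using the two-product formula:
R = 100 * c * (f - t) / (f * (c - t))
Numerator = 100 * 51.2 * (4.13 - 0.46)
= 100 * 51.2 * 3.67
= 18790.4
Denominator = 4.13 * (51.2 - 0.46)
= 4.13 * 50.74
= 209.5562
R = 18790.4 / 209.5562
= 89.6676%

89.6676%


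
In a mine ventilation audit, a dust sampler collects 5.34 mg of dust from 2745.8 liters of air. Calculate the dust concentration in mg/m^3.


Convert liters to m^3: 1 m^3 = 1000 L
Concentration = mass / volume * 1000
= 5.34 / 2745.8 * 1000
= 0.001944788404 * 1000
= 1.9448 mg/m^3

1.9448 mg/m^3


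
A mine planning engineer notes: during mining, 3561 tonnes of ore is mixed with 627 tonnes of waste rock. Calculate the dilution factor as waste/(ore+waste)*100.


14.9713%

Total material = ore + waste
= 3561 + 627 = 4188 tonnes
Dilution = waste / total * 100
= 627 / 4188 * 100
= 0.149713467 * 100
= 14.9713%


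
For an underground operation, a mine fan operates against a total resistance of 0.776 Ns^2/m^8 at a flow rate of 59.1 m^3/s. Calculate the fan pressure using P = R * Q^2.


2710.4206 Pa

Compute Q^2:
Q^2 = 59.1^2 = 3492.81
Compute pressure:
P = R * Q^2 = 0.776 * 3492.81
= 2710.4206 Pa


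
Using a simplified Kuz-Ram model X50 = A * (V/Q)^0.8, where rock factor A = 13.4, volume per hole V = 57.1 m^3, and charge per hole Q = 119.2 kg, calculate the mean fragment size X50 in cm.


7.4369 cm

Compute V/Q:
V/Q = 57.1 / 119.2 = 0.4790268456
Raise to the power 0.8:
(V/Q)^0.8 = 0.4790268456^0.8 = 0.5549934815
Multiply by A:
X50 = 13.4 * 0.5549934815
= 7.4369 cm


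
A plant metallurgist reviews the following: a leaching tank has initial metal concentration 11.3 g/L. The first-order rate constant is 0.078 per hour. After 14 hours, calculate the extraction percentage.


Compute the exponent:
-k * t = -0.078 * 14 = -1.092
Remaining concentration:
C = 11.3 * exp(-1.092)
= 11.3 * 0.3355447327
= 3.79165548 g/L
Extracted = 11.3 - 3.79165548 = 7.50834452 g/L
Extraction % = 7.50834452 / 11.3 * 100
= 66.4455%

66.4455%


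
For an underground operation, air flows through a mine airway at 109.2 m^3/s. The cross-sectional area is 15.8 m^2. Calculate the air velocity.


6.9114 m/s

Velocity = flow rate / cross-sectional area
= 109.2 / 15.8
= 6.9114 m/s


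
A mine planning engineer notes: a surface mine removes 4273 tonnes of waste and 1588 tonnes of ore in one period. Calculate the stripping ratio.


Stripping ratio = waste tonnage / ore tonnage
= 4273 / 1588
= 2.6908

2.6908


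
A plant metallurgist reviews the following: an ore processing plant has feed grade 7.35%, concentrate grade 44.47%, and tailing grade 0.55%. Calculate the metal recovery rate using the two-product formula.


Using the two-product formula:
R = 100 * c * (f - t) / (f * (c - t))
Numerator = 100 * 44.47 * (7.35 - 0.55)
= 100 * 44.47 * 6.8
= 30239.6
Denominator = 7.35 * (44.47 - 0.55)
= 7.35 * 43.92
= 322.812
R = 30239.6 / 322.812
= 93.6756%

93.6756%


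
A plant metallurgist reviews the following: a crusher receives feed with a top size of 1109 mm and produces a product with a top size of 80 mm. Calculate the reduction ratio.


Reduction ratio = feed size / product size
= 1109 / 80
= 13.8625

13.8625


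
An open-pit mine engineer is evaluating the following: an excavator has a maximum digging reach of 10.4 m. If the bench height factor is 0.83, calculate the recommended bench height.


8.632 m

Bench height = reach * factor
= 10.4 * 0.83
= 8.632 m


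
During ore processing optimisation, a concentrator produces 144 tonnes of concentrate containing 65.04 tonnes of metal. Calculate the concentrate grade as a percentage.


Grade = (metal in concentrate / concentrate mass) * 100
= (65.04 / 144) * 100
= 0.4516666667 * 100
= 45.1667%

45.1667%


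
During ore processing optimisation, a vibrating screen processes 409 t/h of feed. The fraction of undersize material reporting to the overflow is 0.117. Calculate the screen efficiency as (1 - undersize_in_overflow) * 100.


88.3%

Screen efficiency = (1 - fraction of undersize in overflow) * 100
= (1 - 0.117) * 100
= 0.883 * 100
= 88.3%


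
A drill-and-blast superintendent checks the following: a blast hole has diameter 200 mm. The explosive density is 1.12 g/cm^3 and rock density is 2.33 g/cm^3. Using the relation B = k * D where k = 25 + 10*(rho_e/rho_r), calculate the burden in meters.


5.9614 m

First, compute k:
rho_e / rho_r = 1.12 / 2.33 = 0.4806866953
k = 25 + 10 * 0.4806866953 = 29.80686695
Then, compute burden:
B = k * D / 1000 = 29.80686695 * 200 / 1000
= 5961.373391 / 1000
= 5.9614 m


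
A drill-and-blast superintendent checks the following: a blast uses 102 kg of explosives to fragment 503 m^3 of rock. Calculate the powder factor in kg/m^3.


Powder factor = explosive mass / rock volume
= 102 / 503
= 0.2028 kg/m^3

0.2028 kg/m^3


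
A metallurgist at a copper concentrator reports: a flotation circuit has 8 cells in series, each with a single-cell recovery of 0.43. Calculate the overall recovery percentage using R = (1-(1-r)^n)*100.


Complement of single-cell recovery:
1 - r = 1 - 0.43 = 0.57
Raise to power n:
(1 - r)^8 = 0.57^8 = 0.01114291571
Overall recovery:
R = (1 - 0.01114291571) * 100
= 98.8857%

98.8857%


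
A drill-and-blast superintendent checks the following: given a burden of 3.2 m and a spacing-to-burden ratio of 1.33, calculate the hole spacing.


Spacing = burden * ratio
= 3.2 * 1.33
= 4.256 m

4.256 m


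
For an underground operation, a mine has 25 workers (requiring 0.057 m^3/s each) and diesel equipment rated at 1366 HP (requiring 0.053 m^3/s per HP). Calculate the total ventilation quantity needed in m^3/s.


Airflow for workers:
Q_people = 25 * 0.057 = 1.425 m^3/s
Airflow for diesel equipment:
Q_diesel = 1366 * 0.053 = 72.398 m^3/s
Total ventilation:
Q_total = 1.425 + 72.398
= 73.823 m^3/s

73.823 m^3/s


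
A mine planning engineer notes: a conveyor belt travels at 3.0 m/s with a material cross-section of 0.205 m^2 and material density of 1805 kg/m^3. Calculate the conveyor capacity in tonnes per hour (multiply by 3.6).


3996.27 t/h

Volumetric flow = speed * area
= 3.0 * 0.205 = 0.615 m^3/s
Mass flow = volumetric * density
= 0.615 * 1805 = 1110.075 kg/s
Convert to t/h: multiply by 3.6
Capacity = 1110.075 * 3.6
= 3996.27 t/h


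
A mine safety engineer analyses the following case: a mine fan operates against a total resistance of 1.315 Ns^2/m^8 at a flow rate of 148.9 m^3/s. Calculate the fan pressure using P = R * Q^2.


Compute Q^2:
Q^2 = 148.9^2 = 22171.21
Compute pressure:
P = R * Q^2 = 1.315 * 22171.21
= 29155.1412 Pa

29155.1412 Pa


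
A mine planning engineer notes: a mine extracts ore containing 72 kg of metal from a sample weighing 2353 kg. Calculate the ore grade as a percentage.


3.0599%

Ore grade = (metal mass / ore mass) * 100
= (72 / 2353) * 100
= 0.03059923502 * 100
= 3.0599%


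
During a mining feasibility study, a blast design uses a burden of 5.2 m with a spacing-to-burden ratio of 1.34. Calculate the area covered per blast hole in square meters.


36.2336 m^2

First, find the spacing:
Spacing = burden * ratio = 5.2 * 1.34
= 6.968 m
Then, calculate the area:
Area = burden * spacing = 5.2 * 6.968
= 36.2336 m^2


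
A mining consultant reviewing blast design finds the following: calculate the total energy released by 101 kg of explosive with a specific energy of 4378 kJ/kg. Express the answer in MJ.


442.178 MJ

Energy = mass * specific_energy / 1000
= 101 * 4378 / 1000
= 442178 / 1000
= 442.178 MJ


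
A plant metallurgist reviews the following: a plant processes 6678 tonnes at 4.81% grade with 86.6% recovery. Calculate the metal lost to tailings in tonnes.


43.0424 tonnes

Total metal in feed:
= 6678 * 4.81 / 100 = 321.2118 tonnes
Metal recovered:
= 321.2118 * 86.6 / 100 = 278.1694188 tonnes
Metal lost to tailings:
= 321.2118 - 278.1694188
= 43.0424 tonnes


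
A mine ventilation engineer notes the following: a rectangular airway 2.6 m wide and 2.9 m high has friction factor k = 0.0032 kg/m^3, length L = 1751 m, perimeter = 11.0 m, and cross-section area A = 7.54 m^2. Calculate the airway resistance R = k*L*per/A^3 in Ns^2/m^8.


0.1438 Ns^2/m^8

Compute the numerator:
k * L * per = 0.0032 * 1751 * 11.0
= 61.6352
Compute the denominator:
A^3 = 7.54^3 = 428.661064
Resistance:
R = 61.6352 / 428.661064
= 0.1438 Ns^2/m^8


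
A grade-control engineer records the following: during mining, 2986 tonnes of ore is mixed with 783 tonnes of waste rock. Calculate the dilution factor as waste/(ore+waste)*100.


Total material = ore + waste
= 2986 + 783 = 3769 tonnes
Dilution = waste / total * 100
= 783 / 3769 * 100
= 0.2077474131 * 100
= 20.7747%

20.7747%


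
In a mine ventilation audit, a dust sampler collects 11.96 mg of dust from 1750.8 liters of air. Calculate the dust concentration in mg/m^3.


6.8312 mg/m^3

Convert liters to m^3: 1 m^3 = 1000 L
Concentration = mass / volume * 1000
= 11.96 / 1750.8 * 1000
= 0.006831162897 * 1000
= 6.8312 mg/m^3


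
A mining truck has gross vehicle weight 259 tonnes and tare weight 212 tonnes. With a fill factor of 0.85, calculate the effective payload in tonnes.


39.95 tonnes

Maximum payload = gross - tare
= 259 - 212 = 47 tonnes
Effective payload = max payload * fill factor
= 47 * 0.85
= 39.95 tonnes


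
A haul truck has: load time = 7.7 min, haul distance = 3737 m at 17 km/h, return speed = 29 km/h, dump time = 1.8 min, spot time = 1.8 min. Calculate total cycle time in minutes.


Convert haul speed to m/min: 17 * 1000/60 = 283.3333333 m/min
Haul time = 3737 / 283.3333333 = 13.18941176 min
Convert return speed to m/min: 29 * 1000/60 = 483.3333333 m/min
Return time = 3737 / 483.3333333 = 7.731724138 min
Total cycle time:
= 7.7 + 13.18941176 + 1.8 + 7.731724138 + 1.8
= 32.2211 min

32.2211 min


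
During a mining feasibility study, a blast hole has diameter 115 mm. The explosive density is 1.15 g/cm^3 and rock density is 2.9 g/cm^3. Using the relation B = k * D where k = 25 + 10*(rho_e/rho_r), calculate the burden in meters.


3.331 m

First, compute k:
rho_e / rho_r = 1.15 / 2.9 = 0.3965517241
k = 25 + 10 * 0.3965517241 = 28.96551724
Then, compute burden:
B = k * D / 1000 = 28.96551724 * 115 / 1000
= 3331.034483 / 1000
= 3.331 m


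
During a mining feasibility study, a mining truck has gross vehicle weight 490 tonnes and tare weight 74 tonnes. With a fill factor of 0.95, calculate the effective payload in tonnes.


Maximum payload = gross - tare
= 490 - 74 = 416 tonnes
Effective payload = max payload * fill factor
= 416 * 0.95
= 395.2 tonnes

395.2 tonnes


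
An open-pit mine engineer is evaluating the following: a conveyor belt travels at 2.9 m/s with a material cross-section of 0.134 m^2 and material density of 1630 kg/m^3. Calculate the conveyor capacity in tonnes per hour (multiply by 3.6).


Volumetric flow = speed * area
= 2.9 * 0.134 = 0.3886 m^3/s
Mass flow = volumetric * density
= 0.3886 * 1630 = 633.418 kg/s
Convert to t/h: multiply by 3.6
Capacity = 633.418 * 3.6
= 2280.3048 t/h

2280.3048 t/h


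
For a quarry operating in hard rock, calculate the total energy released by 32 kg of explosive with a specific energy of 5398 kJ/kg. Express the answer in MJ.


Energy = mass * specific_energy / 1000
= 32 * 5398 / 1000
= 172736 / 1000
= 172.736 MJ

172.736 MJ


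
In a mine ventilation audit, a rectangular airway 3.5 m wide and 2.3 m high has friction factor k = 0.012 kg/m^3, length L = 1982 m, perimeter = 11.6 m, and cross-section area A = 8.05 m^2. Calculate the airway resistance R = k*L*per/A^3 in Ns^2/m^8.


0.5289 Ns^2/m^8

Compute the numerator:
k * L * per = 0.012 * 1982 * 11.6
= 275.8944
Compute the denominator:
A^3 = 8.05^3 = 521.660125
Resistance:
R = 275.8944 / 521.660125
= 0.5289 Ns^2/m^8


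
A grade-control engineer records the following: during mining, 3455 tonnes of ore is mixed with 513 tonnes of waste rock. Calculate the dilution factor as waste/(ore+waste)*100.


Total material = ore + waste
= 3455 + 513 = 3968 tonnes
Dilution = waste / total * 100
= 513 / 3968 * 100
= 0.1292842742 * 100
= 12.9284%

12.9284%


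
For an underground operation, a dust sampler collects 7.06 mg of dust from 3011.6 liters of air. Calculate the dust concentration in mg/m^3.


2.3443 mg/m^3

Convert liters to m^3: 1 m^3 = 1000 L
Concentration = mass / volume * 1000
= 7.06 / 3011.6 * 1000
= 0.002344268827 * 1000
= 2.3443 mg/m^3


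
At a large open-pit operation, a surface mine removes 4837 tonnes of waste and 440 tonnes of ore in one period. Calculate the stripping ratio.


Stripping ratio = waste tonnage / ore tonnage
= 4837 / 440
= 10.9932

10.9932


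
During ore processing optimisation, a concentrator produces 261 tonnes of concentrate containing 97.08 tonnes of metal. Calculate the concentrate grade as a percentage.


37.1954%

Grade = (metal in concentrate / concentrate mass) * 100
= (97.08 / 261) * 100
= 0.371954023 * 100
= 37.1954%


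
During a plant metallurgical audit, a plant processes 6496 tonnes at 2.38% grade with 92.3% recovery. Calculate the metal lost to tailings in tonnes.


11.9046 tonnes

Total metal in feed:
= 6496 * 2.38 / 100 = 154.6048 tonnes
Metal recovered:
= 154.6048 * 92.3 / 100 = 142.7002304 tonnes
Metal lost to tailings:
= 154.6048 - 142.7002304
= 11.9046 tonnes


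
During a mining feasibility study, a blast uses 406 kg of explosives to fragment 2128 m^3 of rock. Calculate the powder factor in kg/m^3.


Powder factor = explosive mass / rock volume
= 406 / 2128
= 0.1908 kg/m^3

0.1908 kg/m^3


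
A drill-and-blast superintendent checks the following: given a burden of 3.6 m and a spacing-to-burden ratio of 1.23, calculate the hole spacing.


Spacing = burden * ratio
= 3.6 * 1.23
= 4.428 m

4.428 m


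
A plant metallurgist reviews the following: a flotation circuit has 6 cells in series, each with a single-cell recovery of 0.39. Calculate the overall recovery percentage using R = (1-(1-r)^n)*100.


Complement of single-cell recovery:
1 - r = 1 - 0.39 = 0.61
Raise to power n:
(1 - r)^6 = 0.61^6 = 0.05152037436
Overall recovery:
R = (1 - 0.05152037436) * 100
= 94.848%

94.848%


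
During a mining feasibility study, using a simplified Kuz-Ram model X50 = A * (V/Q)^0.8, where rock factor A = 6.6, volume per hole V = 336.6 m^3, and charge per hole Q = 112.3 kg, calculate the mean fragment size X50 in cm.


15.883 cm

Compute V/Q:
V/Q = 336.6 / 112.3 = 2.997328584
Raise to the power 0.8:
(V/Q)^0.8 = 2.997328584^0.8 = 2.406508967
Multiply by A:
X50 = 6.6 * 2.406508967
= 15.883 cm


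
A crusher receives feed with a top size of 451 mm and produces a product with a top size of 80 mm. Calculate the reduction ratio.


Reduction ratio = feed size / product size
= 451 / 80
= 5.6375

5.6375


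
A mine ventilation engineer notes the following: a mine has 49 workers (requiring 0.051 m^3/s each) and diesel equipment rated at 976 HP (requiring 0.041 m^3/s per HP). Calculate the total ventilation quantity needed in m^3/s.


42.515 m^3/s

Airflow for workers:
Q_people = 49 * 0.051 = 2.499 m^3/s
Airflow for diesel equipment:
Q_diesel = 976 * 0.041 = 40.016 m^3/s
Total ventilation:
Q_total = 2.499 + 40.016
= 42.515 m^3/s


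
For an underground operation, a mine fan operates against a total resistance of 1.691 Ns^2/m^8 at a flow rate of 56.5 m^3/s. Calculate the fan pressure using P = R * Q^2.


5398.0948 Pa

Compute Q^2:
Q^2 = 56.5^2 = 3192.25
Compute pressure:
P = R * Q^2 = 1.691 * 3192.25
= 5398.0948 Pa


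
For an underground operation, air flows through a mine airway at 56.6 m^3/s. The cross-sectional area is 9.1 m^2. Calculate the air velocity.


Velocity = flow rate / cross-sectional area
= 56.6 / 9.1
= 6.2198 m/s

6.2198 m/s


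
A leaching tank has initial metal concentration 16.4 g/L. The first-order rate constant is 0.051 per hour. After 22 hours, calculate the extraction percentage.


Compute the exponent:
-k * t = -0.051 * 22 = -1.122
Remaining concentration:
C = 16.4 * exp(-1.122)
= 16.4 * 0.3256278872
= 5.340297349 g/L
Extracted = 16.4 - 5.340297349 = 11.05970265 g/L
Extraction % = 11.05970265 / 16.4 * 100
= 67.4372%

67.4372%


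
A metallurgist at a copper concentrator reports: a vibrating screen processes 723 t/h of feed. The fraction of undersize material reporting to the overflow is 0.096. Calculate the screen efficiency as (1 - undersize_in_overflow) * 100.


Screen efficiency = (1 - fraction of undersize in overflow) * 100
= (1 - 0.096) * 100
= 0.904 * 100
= 90.4%

90.4%


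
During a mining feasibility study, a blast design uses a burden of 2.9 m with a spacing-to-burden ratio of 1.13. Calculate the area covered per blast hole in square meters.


9.5033 m^2

First, find the spacing:
Spacing = burden * ratio = 2.9 * 1.13
= 3.277 m
Then, calculate the area:
Area = burden * spacing = 2.9 * 3.277
= 9.5033 m^2


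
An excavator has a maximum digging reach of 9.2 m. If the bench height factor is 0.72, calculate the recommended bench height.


6.624 m

Bench height = reach * factor
= 9.2 * 0.72
= 6.624 m
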